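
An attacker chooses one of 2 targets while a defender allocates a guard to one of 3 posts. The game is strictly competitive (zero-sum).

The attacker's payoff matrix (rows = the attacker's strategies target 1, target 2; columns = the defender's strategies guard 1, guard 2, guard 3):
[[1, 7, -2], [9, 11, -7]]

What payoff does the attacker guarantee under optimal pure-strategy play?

-2

Row minima: -2, -7 → the attacker's maximin is -2.
Column maxima: 9, 11, -2 → the defender's minimax is -2.
They coincide at (target 1, guard 3), so the value is -2.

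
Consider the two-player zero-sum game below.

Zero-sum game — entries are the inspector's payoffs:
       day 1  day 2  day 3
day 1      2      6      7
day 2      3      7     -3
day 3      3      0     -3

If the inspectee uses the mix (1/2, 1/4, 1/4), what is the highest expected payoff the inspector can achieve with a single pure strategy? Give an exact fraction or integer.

day 1: (2)·(1/2) + (6)·(1/4) + (7)·(1/4) = 17/4.
day 2: (3)·(1/2) + (7)·(1/4) + (-3)·(1/4) = 5/2.
day 3: (3)·(1/2) + (0)·(1/4) + (-3)·(1/4) = 3/4.
The best pure response is day 1 with expected payoff 17/4.

17/4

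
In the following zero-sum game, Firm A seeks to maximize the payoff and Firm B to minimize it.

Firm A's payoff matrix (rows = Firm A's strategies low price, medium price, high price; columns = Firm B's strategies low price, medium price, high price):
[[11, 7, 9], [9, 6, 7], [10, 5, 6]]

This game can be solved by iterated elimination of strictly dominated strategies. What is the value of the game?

7

Column high price is strictly dominated by medium price for Firm B (7<9, 6<7, 5<6); eliminate high price.
Row medium price is strictly dominated by row low price (11>9, 7>6); eliminate medium price.
Row high price is strictly dominated by row low price (11>10, 7>5); eliminate high price.
Column low price is strictly dominated by medium price for Firm B (7<11); eliminate low price.
Only (low price, medium price) remains, with payoff 7.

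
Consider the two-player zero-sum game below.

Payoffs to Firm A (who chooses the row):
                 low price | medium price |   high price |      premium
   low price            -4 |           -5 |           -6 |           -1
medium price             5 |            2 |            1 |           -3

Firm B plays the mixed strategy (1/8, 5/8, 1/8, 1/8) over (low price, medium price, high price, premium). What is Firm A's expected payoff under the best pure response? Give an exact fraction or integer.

13/8

low price: (-4)·(1/8) + (-5)·(5/8) + (-6)·(1/8) + (-1)·(1/8) = -9/2.
medium price: (5)·(1/8) + (2)·(5/8) + (1)·(1/8) + (-3)·(1/8) = 13/8.
The best pure response is medium price with expected payoff 13/8.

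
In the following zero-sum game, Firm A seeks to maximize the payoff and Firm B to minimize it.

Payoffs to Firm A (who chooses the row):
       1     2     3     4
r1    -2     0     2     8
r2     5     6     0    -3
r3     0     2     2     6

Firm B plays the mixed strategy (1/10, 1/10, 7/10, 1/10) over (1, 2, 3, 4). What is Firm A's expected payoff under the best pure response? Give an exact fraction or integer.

11/5

r1: (-2)·(1/10) + (0)·(1/10) + (2)·(7/10) + (8)·(1/10) = 2.
r2: (5)·(1/10) + (6)·(1/10) + (0)·(7/10) + (-3)·(1/10) = 4/5.
r3: (0)·(1/10) + (2)·(1/10) + (2)·(7/10) + (6)·(1/10) = 11/5.
The best pure response is r3 with expected payoff 11/5.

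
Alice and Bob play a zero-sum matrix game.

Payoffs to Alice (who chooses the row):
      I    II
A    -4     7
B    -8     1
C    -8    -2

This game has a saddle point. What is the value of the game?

-4

Row minima: -4, -8, -8 → Alice's maximin is -4.
Column maxima: -4, 7 → Bob's minimax is -4.
They coincide at (A, I), so the value is -4.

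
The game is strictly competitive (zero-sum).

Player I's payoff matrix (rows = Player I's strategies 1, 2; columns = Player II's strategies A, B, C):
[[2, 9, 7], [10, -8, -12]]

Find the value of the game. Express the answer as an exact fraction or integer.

Column B is strictly dominated by C for Player II (it gives Player I more in every row).
The remaining 2×2 game on (1, 2) × (A, C) has no saddle point. Let Player I play 1 with probability p; indifference gives 2p + 10(1−p) = 7p − 12(1−p), so p = 22/27.
Similarly Player II's optimal q on A is 19/27, and the value is 2·(19/27) + (7)·(8/27) = 94/27.

94/27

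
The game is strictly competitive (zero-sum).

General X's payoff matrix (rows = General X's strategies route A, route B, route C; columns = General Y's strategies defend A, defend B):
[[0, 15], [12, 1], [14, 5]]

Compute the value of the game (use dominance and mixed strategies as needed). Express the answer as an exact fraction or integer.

Row route B is strictly dominated by row route C, so General X never plays it.
The remaining 2×2 game on (route A, route C) × (defend A, defend B) has no saddle point. Let General X play route A with probability p; indifference gives 14(1−p) = 15p + 5(1−p), so p = 3/8.
Similarly General Y's optimal q on defend A is 5/12, and the value is 0·(5/12) + (15)·(7/12) = 35/4.

35/4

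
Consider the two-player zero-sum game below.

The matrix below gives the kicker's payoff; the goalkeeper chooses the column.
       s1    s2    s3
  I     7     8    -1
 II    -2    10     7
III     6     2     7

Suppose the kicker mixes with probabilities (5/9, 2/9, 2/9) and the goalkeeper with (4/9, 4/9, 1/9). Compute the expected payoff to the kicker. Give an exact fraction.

Against (4/9, 4/9, 1/9), each row's expected payoff is I: 59/9; II: 13/3; III: 13/3.
Taking the (5/9, 2/9, 2/9)-weighted average: (5/9)·(59/9) + (2/9)·(13/3) + (2/9)·(13/3) = 451/81.

451/81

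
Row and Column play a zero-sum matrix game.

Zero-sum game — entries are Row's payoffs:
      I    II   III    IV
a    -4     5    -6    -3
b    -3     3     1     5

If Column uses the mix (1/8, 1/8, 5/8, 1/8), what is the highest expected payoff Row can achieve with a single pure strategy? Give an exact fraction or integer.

a: (-4)·(1/8) + (5)·(1/8) + (-6)·(5/8) + (-3)·(1/8) = -4.
b: (-3)·(1/8) + (3)·(1/8) + (1)·(5/8) + (5)·(1/8) = 5/4.
The best pure response is b with expected payoff 5/4.

5/4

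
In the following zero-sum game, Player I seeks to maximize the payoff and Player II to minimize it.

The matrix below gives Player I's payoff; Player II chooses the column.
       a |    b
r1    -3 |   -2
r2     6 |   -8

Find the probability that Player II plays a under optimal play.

Row minima are -3 and -8, so Player I's maximin is -3; column maxima are 6 and -2, so Player II's minimax is -2. These differ, so the equilibrium is in mixed strategies.
Let Player II play a with probability q. Player I is indifferent when −3q − 2(1−q) = 6q − 8(1−q), giving q = 2/5.

2/5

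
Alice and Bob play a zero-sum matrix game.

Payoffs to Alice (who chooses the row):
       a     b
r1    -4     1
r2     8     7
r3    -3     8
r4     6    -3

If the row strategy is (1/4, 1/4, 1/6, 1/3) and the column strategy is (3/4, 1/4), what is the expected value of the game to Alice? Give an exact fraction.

Against (3/4, 1/4), each row's expected payoff is r1: -11/4; r2: 31/4; r3: -1/4; r4: 15/4.
Taking the (1/4, 1/4, 1/6, 1/3)-weighted average: (1/4)·(-11/4) + (1/4)·(31/4) + (1/6)·(-1/4) + (1/3)·(15/4) = 59/24.

59/24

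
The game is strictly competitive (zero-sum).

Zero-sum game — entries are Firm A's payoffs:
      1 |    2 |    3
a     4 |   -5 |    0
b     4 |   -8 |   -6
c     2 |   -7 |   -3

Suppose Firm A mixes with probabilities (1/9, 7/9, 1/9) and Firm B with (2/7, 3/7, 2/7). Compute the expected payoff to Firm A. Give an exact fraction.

-226/63

Against (2/7, 3/7, 2/7), each row's expected payoff is a: -1; b: -4; c: -23/7.
Taking the (1/9, 7/9, 1/9)-weighted average: (1/9)·(-1) + (7/9)·(-4) + (1/9)·(-23/7) = -226/63.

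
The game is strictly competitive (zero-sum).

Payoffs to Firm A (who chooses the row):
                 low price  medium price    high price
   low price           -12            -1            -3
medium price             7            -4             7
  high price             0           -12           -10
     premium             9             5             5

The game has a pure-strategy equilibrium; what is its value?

5

Row minima: -12, -4, -12, 5 → Firm A's maximin is 5.
Column maxima: 9, 5, 7 → Firm B's minimax is 5.
They coincide at (premium, medium price), so the value is 5.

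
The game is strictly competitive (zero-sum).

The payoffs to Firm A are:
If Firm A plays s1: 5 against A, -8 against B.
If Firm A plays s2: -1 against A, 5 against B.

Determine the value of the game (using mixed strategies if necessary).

17/19

Row minima are -8 and -1, so Firm A's maximin is -1; column maxima are 5 and 5, so Firm B's minimax is 5. These differ, so the equilibrium is in mixed strategies.
Let Firm A play s1 with probability p. Firm B is indifferent when 5p − (1−p) = −8p + 5(1−p), giving p = 6/19.
Let Firm B play A with probability q. Firm A is indifferent when 5q − 8(1−q) = −q + 5(1−q), giving q = 13/19.
The value is 5·(13/19) + (-8)·(6/19) = 17/19.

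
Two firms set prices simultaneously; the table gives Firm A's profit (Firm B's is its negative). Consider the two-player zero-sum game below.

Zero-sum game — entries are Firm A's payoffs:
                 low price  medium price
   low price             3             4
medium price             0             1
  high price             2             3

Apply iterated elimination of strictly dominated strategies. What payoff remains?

Row high price is strictly dominated by row low price (3>2, 4>3); eliminate high price.
Row medium price is strictly dominated by row low price (3>0, 4>1); eliminate medium price.
Column medium price is strictly dominated by low price for Firm B (3<4); eliminate medium price.
Only (low price, low price) remains, with payoff 3.

3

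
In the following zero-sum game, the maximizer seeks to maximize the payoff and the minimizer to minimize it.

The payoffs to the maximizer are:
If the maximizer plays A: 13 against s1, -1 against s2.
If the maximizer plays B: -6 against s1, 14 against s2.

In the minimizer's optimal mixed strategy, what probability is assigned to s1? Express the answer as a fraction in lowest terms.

Row minima are -1 and -6, so the maximizer's maximin is -1; column maxima are 13 and 14, so the minimizer's minimax is 13. These differ, so the equilibrium is in mixed strategies.
Let the minimizer play s1 with probability q. The maximizer is indifferent when 13q − (1−q) = −6q + 14(1−q), giving q = 15/34.

15/34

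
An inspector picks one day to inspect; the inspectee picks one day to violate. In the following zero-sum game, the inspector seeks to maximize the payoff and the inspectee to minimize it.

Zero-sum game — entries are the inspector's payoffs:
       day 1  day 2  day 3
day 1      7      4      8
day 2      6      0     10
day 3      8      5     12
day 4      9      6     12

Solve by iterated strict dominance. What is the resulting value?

Column day 3 is strictly dominated by day 1 for the inspectee (7<8, 6<10, 8<12, 9<12); eliminate day 3.
Column day 1 is strictly dominated by day 2 for the inspectee (4<7, 0<6, 5<8, 6<9); eliminate day 1.
Row day 1 is strictly dominated by row day 3 (5>4); eliminate day 1.
Row day 3 is strictly dominated by row day 4 (6>5); eliminate day 3.
Row day 2 is strictly dominated by row day 4 (6>0); eliminate day 2.
Only (day 4, day 2) remains, with payoff 6.

6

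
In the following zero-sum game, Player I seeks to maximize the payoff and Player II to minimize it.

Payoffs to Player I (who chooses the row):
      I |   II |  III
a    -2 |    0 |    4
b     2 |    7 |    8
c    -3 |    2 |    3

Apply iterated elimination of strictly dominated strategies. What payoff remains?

Column III is strictly dominated by I for Player II (-2<4, 2<8, -3<3); eliminate III.
Column II is strictly dominated by I for Player II (-2<0, 2<7, -3<2); eliminate II.
Row c is strictly dominated by row a (-2>-3); eliminate c.
Row a is strictly dominated by row b (2>-2); eliminate a.
Only (b, I) remains, with payoff 2.

2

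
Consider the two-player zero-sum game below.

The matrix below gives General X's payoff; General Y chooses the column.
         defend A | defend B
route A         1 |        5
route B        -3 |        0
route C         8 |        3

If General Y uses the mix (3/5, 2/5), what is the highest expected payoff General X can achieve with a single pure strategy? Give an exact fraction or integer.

6

route A: (1)·(3/5) + (5)·(2/5) = 13/5.
route B: (-3)·(3/5) + (0)·(2/5) = -9/5.
route C: (8)·(3/5) + (3)·(2/5) = 6.
The best pure response is route C with expected payoff 6.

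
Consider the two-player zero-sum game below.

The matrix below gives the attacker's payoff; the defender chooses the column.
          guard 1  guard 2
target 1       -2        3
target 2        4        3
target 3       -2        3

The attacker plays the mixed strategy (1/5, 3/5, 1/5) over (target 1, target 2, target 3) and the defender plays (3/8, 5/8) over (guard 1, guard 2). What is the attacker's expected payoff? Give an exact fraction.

99/40

Against (3/8, 5/8), each row's expected payoff is target 1: 9/8; target 2: 27/8; target 3: 9/8.
Taking the (1/5, 3/5, 1/5)-weighted average: (1/5)·(9/8) + (3/5)·(27/8) + (1/5)·(9/8) = 99/40.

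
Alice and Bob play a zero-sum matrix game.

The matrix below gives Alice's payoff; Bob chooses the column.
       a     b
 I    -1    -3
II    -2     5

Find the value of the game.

Row minima are -3 and -2, so Alice's maximin is -2; column maxima are -1 and 5, so Bob's minimax is -1. These differ, so the equilibrium is in mixed strategies.
Let Alice play I with probability p. Bob is indifferent when −p − 2(1−p) = −3p + 5(1−p), giving p = 7/9.
Let Bob play a with probability q. Alice is indifferent when −q − 3(1−q) = −2q + 5(1−q), giving q = 8/9.
The value is -1·(8/9) + (-3)·(1/9) = -11/9.

-11/9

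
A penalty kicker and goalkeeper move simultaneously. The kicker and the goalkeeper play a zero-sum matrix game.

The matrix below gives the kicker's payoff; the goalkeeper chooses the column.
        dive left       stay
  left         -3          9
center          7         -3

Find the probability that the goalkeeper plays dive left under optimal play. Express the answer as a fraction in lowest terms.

6/11

Row minima are -3 and -3, so the kicker's maximin is -3; column maxima are 7 and 9, so the goalkeeper's minimax is 7. These differ, so the equilibrium is in mixed strategies.
Let the goalkeeper play dive left with probability q. The kicker is indifferent when −3q + 9(1−q) = 7q − 3(1−q), giving q = 6/11.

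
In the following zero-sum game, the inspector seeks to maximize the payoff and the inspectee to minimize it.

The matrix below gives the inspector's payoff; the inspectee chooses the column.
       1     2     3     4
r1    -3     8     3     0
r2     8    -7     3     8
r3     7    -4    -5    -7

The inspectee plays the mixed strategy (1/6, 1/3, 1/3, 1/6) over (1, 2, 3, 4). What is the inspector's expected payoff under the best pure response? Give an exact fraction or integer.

r1: (-3)·(1/6) + (8)·(1/3) + (3)·(1/3) + (0)·(1/6) = 19/6.
r2: (8)·(1/6) + (-7)·(1/3) + (3)·(1/3) + (8)·(1/6) = 4/3.
r3: (7)·(1/6) + (-4)·(1/3) + (-5)·(1/3) + (-7)·(1/6) = -3.
The best pure response is r1 with expected payoff 19/6.

19/6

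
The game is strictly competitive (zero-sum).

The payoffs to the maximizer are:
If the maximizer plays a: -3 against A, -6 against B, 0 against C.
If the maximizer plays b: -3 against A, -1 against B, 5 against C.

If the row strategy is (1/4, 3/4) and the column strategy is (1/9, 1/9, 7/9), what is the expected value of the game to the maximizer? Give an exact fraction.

7/3

Against (1/9, 1/9, 7/9), each row's expected payoff is a: -1; b: 31/9.
Taking the (1/4, 3/4)-weighted average: (1/4)·(-1) + (3/4)·(31/9) = 7/3.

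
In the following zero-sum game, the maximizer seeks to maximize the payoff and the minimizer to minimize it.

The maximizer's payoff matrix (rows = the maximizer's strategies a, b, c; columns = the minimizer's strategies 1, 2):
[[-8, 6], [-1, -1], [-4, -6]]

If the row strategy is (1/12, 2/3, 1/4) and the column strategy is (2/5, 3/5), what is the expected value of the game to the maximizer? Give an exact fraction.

Against (2/5, 3/5), each row's expected payoff is a: 2/5; b: -1; c: -26/5.
Taking the (1/12, 2/3, 1/4)-weighted average: (1/12)·(2/5) + (2/3)·(-1) + (1/4)·(-26/5) = -29/15.

-29/15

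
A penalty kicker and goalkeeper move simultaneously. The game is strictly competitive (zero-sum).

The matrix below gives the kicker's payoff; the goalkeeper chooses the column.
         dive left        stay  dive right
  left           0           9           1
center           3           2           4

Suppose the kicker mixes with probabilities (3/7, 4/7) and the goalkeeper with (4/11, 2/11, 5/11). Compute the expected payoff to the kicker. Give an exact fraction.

213/77

Against (4/11, 2/11, 5/11), each row's expected payoff is left: 23/11; center: 36/11.
Taking the (3/7, 4/7)-weighted average: (3/7)·(23/11) + (4/7)·(36/11) = 213/77.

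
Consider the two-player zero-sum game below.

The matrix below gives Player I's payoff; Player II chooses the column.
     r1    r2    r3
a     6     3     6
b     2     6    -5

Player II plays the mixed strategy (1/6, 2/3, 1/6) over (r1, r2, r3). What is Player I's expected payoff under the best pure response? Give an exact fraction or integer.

4

a: (6)·(1/6) + (3)·(2/3) + (6)·(1/6) = 4.
b: (2)·(1/6) + (6)·(2/3) + (-5)·(1/6) = 7/2.
The best pure response is a with expected payoff 4.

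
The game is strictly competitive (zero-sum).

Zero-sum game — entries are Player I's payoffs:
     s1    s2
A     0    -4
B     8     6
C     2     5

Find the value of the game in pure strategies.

Row minima: -4, 6, 2 → Player I's maximin is 6.
Column maxima: 8, 6 → Player II's minimax is 6.
They coincide at (B, s2), so the value is 6.

6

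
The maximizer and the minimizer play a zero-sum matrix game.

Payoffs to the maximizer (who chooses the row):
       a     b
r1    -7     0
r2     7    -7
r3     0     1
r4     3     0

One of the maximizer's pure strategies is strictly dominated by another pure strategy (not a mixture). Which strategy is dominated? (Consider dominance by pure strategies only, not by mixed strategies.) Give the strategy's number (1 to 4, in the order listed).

Compare r1 with r3: 0 > -7, 1 > 0.
So r3 strictly dominates r1 for the maximizer; r1 is strictly dominated.

1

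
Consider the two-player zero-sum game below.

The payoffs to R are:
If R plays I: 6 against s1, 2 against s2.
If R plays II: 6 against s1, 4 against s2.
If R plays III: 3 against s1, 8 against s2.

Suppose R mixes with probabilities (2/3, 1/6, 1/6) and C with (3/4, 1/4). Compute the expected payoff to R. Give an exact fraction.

119/24

Against (3/4, 1/4), each row's expected payoff is I: 5; II: 11/2; III: 17/4.
Taking the (2/3, 1/6, 1/6)-weighted average: (2/3)·(5) + (1/6)·(11/2) + (1/6)·(17/4) = 119/24.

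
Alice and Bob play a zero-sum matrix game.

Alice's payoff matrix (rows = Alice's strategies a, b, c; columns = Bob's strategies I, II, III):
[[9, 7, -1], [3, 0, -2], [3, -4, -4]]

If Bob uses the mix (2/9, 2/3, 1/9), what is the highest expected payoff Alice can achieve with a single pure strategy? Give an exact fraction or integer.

a: (9)·(2/9) + (7)·(2/3) + (-1)·(1/9) = 59/9.
b: (3)·(2/9) + (0)·(2/3) + (-2)·(1/9) = 4/9.
c: (3)·(2/9) + (-4)·(2/3) + (-4)·(1/9) = -22/9.
The best pure response is a with expected payoff 59/9.

59/9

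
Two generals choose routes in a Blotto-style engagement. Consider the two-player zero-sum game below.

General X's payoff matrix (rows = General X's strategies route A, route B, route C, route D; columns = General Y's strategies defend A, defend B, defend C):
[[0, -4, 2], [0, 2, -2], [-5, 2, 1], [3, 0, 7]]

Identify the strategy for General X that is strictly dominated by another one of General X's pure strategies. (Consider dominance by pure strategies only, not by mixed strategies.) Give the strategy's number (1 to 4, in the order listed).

1

Compare route A with route D: 3 > 0, 0 > -4, 7 > 2.
So route D strictly dominates route A for General X; route A is strictly dominated.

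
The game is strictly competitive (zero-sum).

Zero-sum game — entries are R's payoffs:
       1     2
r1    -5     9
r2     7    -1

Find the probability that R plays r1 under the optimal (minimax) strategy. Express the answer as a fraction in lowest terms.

Row minima are -5 and -1, so R's maximin is -1; column maxima are 7 and 9, so C's minimax is 7. These differ, so the equilibrium is in mixed strategies.
Let R play r1 with probability p. C is indifferent when −5p + 7(1−p) = 9p − (1−p), giving p = 4/11.

4/11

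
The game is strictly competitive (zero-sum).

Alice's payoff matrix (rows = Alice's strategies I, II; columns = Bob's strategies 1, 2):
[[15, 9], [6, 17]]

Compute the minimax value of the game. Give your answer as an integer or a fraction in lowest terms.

201/17

Row minima are 9 and 6, so Alice's maximin is 9; column maxima are 15 and 17, so Bob's minimax is 15. These differ, so the equilibrium is in mixed strategies.
Let Alice play I with probability p. Bob is indifferent when 15p + 6(1−p) = 9p + 17(1−p), giving p = 11/17.
Let Bob play 1 with probability q. Alice is indifferent when 15q + 9(1−q) = 6q + 17(1−q), giving q = 8/17.
The value is 15·(8/17) + (9)·(9/17) = 201/17.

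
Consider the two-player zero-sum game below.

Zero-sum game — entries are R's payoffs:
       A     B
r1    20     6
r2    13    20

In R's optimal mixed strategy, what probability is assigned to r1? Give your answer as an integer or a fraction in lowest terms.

1/3

Row minima are 6 and 13, so R's maximin is 13; column maxima are 20 and 20, so C's minimax is 20. These differ, so the equilibrium is in mixed strategies.
Let R play r1 with probability p. C is indifferent when 20p + 13(1−p) = 6p + 20(1−p), giving p = 1/3.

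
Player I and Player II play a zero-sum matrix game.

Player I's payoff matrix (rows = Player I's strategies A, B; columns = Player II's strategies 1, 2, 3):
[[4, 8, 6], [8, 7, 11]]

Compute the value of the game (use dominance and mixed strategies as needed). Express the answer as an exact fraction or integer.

Column 3 is strictly dominated by 1 for Player II (it gives Player I more in every row).
The remaining 2×2 game on (A, B) × (1, 2) has no saddle point. Let Player I play A with probability p; indifference gives 4p + 8(1−p) = 8p + 7(1−p), so p = 1/5.
Similarly Player II's optimal q on 1 is 1/5, and the value is 4·(1/5) + (8)·(4/5) = 36/5.

36/5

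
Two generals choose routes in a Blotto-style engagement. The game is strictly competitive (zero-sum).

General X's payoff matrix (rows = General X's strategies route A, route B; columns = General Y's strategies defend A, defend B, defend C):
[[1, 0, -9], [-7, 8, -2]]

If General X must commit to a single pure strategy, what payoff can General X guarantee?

The worst-case payoff for each row is route A: -9, route B: -7.
The best of these is -7.

-7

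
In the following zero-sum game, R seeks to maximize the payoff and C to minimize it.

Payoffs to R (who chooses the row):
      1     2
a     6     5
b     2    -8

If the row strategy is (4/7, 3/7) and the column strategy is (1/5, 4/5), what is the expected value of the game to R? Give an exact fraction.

Against (1/5, 4/5), each row's expected payoff is a: 26/5; b: -6.
Taking the (4/7, 3/7)-weighted average: (4/7)·(26/5) + (3/7)·(-6) = 2/5.

2/5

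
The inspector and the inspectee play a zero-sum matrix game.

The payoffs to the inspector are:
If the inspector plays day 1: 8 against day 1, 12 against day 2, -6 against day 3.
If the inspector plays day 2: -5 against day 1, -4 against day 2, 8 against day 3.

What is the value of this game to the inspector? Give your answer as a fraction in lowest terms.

34/27

Column day 2 is strictly dominated by day 1 for the inspectee (it gives the inspector more in every row).
The remaining 2×2 game on (day 1, day 2) × (day 1, day 3) has no saddle point. Let the inspector play day 1 with probability p; indifference gives 8p − 5(1−p) = −6p + 8(1−p), so p = 13/27.
Similarly the inspectee's optimal q on day 1 is 14/27, and the value is 8·(14/27) + (-6)·(13/27) = 34/27.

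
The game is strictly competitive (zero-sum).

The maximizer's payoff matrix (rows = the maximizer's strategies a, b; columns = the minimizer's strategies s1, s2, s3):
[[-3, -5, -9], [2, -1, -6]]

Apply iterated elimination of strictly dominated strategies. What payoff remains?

Row a is strictly dominated by row b (2>-3, -1>-5, -6>-9); eliminate a.
Column s2 is strictly dominated by s3 for the minimizer (-6<-1); eliminate s2.
Column s1 is strictly dominated by s3 for the minimizer (-6<2); eliminate s1.
Only (b, s3) remains, with payoff -6.

-6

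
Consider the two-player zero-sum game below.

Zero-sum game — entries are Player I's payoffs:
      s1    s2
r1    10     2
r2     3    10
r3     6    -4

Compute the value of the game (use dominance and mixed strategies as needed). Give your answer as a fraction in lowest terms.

Row r3 is strictly dominated by row r1, so Player I never plays it.
The remaining 2×2 game on (r1, r2) × (s1, s2) has no saddle point. Let Player I play r1 with probability p; indifference gives 10p + 3(1−p) = 2p + 10(1−p), so p = 7/15.
Similarly Player II's optimal q on s1 is 8/15, and the value is 10·(8/15) + (2)·(7/15) = 94/15.

94/15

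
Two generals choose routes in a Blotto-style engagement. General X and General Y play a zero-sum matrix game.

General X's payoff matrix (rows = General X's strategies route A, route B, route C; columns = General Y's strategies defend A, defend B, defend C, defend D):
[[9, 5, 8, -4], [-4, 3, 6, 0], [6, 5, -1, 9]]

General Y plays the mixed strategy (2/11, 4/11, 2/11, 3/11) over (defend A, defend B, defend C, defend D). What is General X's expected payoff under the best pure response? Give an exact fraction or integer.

route A: (9)·(2/11) + (5)·(4/11) + (8)·(2/11) + (-4)·(3/11) = 42/11.
route B: (-4)·(2/11) + (3)·(4/11) + (6)·(2/11) + (0)·(3/11) = 16/11.
route C: (6)·(2/11) + (5)·(4/11) + (-1)·(2/11) + (9)·(3/11) = 57/11.
The best pure response is route C with expected payoff 57/11.

57/11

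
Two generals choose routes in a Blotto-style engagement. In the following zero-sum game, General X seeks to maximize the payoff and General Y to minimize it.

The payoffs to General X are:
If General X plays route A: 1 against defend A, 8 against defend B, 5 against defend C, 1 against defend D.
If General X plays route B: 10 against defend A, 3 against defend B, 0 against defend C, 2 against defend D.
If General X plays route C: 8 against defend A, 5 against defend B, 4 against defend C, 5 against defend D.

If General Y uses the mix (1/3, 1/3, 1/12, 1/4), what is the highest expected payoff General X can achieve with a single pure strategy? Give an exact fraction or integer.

route A: (1)·(1/3) + (8)·(1/3) + (5)·(1/12) + (1)·(1/4) = 11/3.
route B: (10)·(1/3) + (3)·(1/3) + (0)·(1/12) + (2)·(1/4) = 29/6.
route C: (8)·(1/3) + (5)·(1/3) + (4)·(1/12) + (5)·(1/4) = 71/12.
The best pure response is route C with expected payoff 71/12.

71/12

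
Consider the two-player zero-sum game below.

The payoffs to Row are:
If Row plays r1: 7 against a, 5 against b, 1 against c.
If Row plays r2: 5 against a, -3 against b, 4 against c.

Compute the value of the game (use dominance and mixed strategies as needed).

Column a is strictly dominated by c for Column (it gives Row more in every row).
The remaining 2×2 game on (r1, r2) × (b, c) has no saddle point. Let Row play r1 with probability p; indifference gives 5p − 3(1−p) = p + 4(1−p), so p = 7/11.
Similarly Column's optimal q on b is 3/11, and the value is 5·(3/11) + (1)·(8/11) = 23/11.

23/11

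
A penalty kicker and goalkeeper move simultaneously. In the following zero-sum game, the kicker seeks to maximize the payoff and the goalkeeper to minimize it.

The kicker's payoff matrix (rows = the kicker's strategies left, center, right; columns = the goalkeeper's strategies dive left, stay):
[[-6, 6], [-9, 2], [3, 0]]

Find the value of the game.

Row center is strictly dominated by row left, so the kicker never plays it.
The remaining 2×2 game on (left, right) × (dive left, stay) has no saddle point. Let the kicker play left with probability p; indifference gives −6p + 3(1−p) = 6p, so p = 1/5.
Similarly the goalkeeper's optimal q on dive left is 2/5, and the value is -6·(2/5) + (6)·(3/5) = 6/5.

6/5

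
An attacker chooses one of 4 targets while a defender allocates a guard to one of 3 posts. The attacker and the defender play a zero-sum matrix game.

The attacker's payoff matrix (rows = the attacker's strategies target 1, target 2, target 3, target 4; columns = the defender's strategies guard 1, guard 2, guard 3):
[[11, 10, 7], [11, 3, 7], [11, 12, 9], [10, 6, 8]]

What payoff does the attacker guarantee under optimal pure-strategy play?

9

Row minima: 7, 3, 9, 6 → the attacker's maximin is 9.
Column maxima: 11, 12, 9 → the defender's minimax is 9.
They coincide at (target 3, guard 3), so the value is 9.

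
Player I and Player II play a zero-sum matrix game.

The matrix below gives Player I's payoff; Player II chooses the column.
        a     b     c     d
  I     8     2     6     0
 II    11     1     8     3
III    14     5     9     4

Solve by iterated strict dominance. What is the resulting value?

4

Column c is strictly dominated by b for Player II (2<6, 1<8, 5<9); eliminate c.
Row I is strictly dominated by row III (14>8, 5>2, 4>0); eliminate I.
Column a is strictly dominated by b for Player II (1<11, 5<14); eliminate a.
Row II is strictly dominated by row III (5>1, 4>3); eliminate II.
Column b is strictly dominated by d for Player II (4<5); eliminate b.
Only (III, d) remains, with payoff 4.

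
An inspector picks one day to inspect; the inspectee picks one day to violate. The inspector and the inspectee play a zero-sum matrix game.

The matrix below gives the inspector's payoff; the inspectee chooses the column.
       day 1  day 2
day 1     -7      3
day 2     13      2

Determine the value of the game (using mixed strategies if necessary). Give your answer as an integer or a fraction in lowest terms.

53/21

Row minima are -7 and 2, so the inspector's maximin is 2; column maxima are 13 and 3, so the inspectee's minimax is 3. These differ, so the equilibrium is in mixed strategies.
Let the inspector play day 1 with probability p. The inspectee is indifferent when −7p + 13(1−p) = 3p + 2(1−p), giving p = 11/21.
Let the inspectee play day 1 with probability q. The inspector is indifferent when −7q + 3(1−q) = 13q + 2(1−q), giving q = 1/21.
The value is -7·(1/21) + (3)·(20/21) = 53/21.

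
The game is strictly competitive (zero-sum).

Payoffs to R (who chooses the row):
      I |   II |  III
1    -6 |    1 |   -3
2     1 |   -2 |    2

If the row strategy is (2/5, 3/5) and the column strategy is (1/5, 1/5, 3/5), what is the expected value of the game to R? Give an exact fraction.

Against (1/5, 1/5, 3/5), each row's expected payoff is 1: -14/5; 2: 1.
Taking the (2/5, 3/5)-weighted average: (2/5)·(-14/5) + (3/5)·(1) = -13/25.

-13/25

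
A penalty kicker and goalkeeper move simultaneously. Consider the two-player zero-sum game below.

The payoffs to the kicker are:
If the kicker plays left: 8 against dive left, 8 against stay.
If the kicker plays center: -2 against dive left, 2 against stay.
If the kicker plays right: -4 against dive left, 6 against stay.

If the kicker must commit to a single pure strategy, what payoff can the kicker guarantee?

8

The worst-case payoff for each row is left: 8, center: -2, right: -4.
The best of these is 8.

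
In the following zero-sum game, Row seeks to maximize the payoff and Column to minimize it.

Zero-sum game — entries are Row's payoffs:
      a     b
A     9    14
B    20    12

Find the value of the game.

Row minima are 9 and 12, so Row's maximin is 12; column maxima are 20 and 14, so Column's minimax is 14. These differ, so the equilibrium is in mixed strategies.
Let Row play A with probability p. Column is indifferent when 9p + 20(1−p) = 14p + 12(1−p), giving p = 8/13.
Let Column play a with probability q. Row is indifferent when 9q + 14(1−q) = 20q + 12(1−q), giving q = 2/13.
The value is 9·(2/13) + (14)·(11/13) = 172/13.

172/13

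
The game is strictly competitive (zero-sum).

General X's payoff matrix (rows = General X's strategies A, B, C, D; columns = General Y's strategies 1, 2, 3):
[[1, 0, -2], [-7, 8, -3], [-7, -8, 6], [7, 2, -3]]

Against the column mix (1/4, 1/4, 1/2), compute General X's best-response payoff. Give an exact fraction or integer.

3/4

A: (1)·(1/4) + (0)·(1/4) + (-2)·(1/2) = -3/4.
B: (-7)·(1/4) + (8)·(1/4) + (-3)·(1/2) = -5/4.
C: (-7)·(1/4) + (-8)·(1/4) + (6)·(1/2) = -3/4.
D: (7)·(1/4) + (2)·(1/4) + (-3)·(1/2) = 3/4.
The best pure response is D with expected payoff 3/4.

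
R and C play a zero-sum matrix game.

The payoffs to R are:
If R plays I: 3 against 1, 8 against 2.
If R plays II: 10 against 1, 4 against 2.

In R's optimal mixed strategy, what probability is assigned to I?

Row minima are 3 and 4, so R's maximin is 4; column maxima are 10 and 8, so C's minimax is 8. These differ, so the equilibrium is in mixed strategies.
Let R play I with probability p. C is indifferent when 3p + 10(1−p) = 8p + 4(1−p), giving p = 6/11.

6/11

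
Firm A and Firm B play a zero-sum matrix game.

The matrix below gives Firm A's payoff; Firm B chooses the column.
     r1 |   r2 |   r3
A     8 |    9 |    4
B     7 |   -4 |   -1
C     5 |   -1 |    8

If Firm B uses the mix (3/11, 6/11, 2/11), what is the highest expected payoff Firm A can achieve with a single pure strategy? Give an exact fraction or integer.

A: (8)·(3/11) + (9)·(6/11) + (4)·(2/11) = 86/11.
B: (7)·(3/11) + (-4)·(6/11) + (-1)·(2/11) = -5/11.
C: (5)·(3/11) + (-1)·(6/11) + (8)·(2/11) = 25/11.
The best pure response is A with expected payoff 86/11.

86/11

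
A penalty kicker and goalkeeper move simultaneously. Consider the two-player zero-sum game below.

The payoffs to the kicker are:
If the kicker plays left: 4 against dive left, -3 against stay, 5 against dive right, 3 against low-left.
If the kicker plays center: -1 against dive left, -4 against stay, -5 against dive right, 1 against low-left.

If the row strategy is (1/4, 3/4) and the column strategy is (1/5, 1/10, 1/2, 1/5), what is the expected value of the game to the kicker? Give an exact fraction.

-51/40

Against (1/5, 1/10, 1/2, 1/5), each row's expected payoff is left: 18/5; center: -29/10.
Taking the (1/4, 3/4)-weighted average: (1/4)·(18/5) + (3/4)·(-29/10) = -51/40.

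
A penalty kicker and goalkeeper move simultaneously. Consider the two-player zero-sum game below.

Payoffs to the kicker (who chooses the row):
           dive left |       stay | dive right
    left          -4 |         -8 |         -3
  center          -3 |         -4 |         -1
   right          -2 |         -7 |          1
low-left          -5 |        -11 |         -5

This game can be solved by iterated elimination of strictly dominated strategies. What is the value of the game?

Row left is strictly dominated by row center (-3>-4, -4>-8, -1>-3); eliminate left.
Row low-left is strictly dominated by row center (-3>-5, -4>-11, -1>-5); eliminate low-left.
Column dive right is strictly dominated by dive left for the goalkeeper (-3<-1, -2<1); eliminate dive right.
Column dive left is strictly dominated by stay for the goalkeeper (-4<-3, -7<-2); eliminate dive left.
Row right is strictly dominated by row center (-4>-7); eliminate right.
Only (center, stay) remains, with payoff -4.

-4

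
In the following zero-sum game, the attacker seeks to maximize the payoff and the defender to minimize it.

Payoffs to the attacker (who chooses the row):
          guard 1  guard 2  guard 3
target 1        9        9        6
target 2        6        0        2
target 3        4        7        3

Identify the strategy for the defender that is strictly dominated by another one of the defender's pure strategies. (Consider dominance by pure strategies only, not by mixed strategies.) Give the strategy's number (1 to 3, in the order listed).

The defender prefers columns that give the attacker less. Compare guard 1 with guard 3: 6 < 9, 2 < 6, 3 < 4.
So guard 3 strictly dominates guard 1 for the defender; guard 1 is strictly dominated.

1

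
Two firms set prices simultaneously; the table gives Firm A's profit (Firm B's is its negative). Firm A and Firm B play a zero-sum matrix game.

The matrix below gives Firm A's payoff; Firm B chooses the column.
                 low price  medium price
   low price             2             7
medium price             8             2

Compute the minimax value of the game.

52/11

Row minima are 2 and 2, so Firm A's maximin is 2; column maxima are 8 and 7, so Firm B's minimax is 7. These differ, so the equilibrium is in mixed strategies.
Let Firm A play low price with probability p. Firm B is indifferent when 2p + 8(1−p) = 7p + 2(1−p), giving p = 6/11.
Let Firm B play low price with probability q. Firm A is indifferent when 2q + 7(1−q) = 8q + 2(1−q), giving q = 5/11.
The value is 2·(5/11) + (7)·(6/11) = 52/11.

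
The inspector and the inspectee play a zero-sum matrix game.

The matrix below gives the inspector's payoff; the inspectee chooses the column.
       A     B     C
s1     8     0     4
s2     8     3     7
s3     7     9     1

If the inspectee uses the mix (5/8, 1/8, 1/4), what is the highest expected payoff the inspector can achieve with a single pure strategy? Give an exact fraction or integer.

57/8

s1: (8)·(5/8) + (0)·(1/8) + (4)·(1/4) = 6.
s2: (8)·(5/8) + (3)·(1/8) + (7)·(1/4) = 57/8.
s3: (7)·(5/8) + (9)·(1/8) + (1)·(1/4) = 23/4.
The best pure response is s2 with expected payoff 57/8.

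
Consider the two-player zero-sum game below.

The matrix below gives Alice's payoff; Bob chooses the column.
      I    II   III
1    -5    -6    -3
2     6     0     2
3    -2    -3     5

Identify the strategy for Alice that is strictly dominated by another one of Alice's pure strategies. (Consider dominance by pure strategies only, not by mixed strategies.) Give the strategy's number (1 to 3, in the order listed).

1

Compare 1 with 2: 6 > -5, 0 > -6, 2 > -3.
So 2 strictly dominates 1 for Alice; 1 is strictly dominated.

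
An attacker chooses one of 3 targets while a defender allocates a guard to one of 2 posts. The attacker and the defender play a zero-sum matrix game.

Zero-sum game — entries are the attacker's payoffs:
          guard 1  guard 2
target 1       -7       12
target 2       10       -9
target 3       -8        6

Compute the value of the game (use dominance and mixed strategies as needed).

Row target 3 is strictly dominated by row target 1, so the attacker never plays it.
The remaining 2×2 game on (target 1, target 2) × (guard 1, guard 2) has no saddle point. Let the attacker play target 1 with probability p; indifference gives −7p + 10(1−p) = 12p − 9(1−p), so p = 1/2.
Similarly the defender's optimal q on guard 1 is 21/38, and the value is -7·(21/38) + (12)·(17/38) = 3/2.

3/2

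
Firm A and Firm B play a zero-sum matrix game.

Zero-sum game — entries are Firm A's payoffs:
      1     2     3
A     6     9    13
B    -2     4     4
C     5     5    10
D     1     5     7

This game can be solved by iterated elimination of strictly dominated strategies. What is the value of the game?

Row D is strictly dominated by row A (6>1, 9>5, 13>7); eliminate D.
Column 3 is strictly dominated by 1 for Firm B (6<13, -2<4, 5<10); eliminate 3.
Row C is strictly dominated by row A (6>5, 9>5); eliminate C.
Row B is strictly dominated by row A (6>-2, 9>4); eliminate B.
Column 2 is strictly dominated by 1 for Firm B (6<9); eliminate 2.
Only (A, 1) remains, with payoff 6.

6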